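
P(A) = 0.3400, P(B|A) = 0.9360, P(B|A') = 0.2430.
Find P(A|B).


P(B) = P(B|A)*P(A) + P(B|A')*P(A')
= 0.9360*0.3400 + 0.2430*0.6600
= 0.318240 + 0.160380 = 0.478620
P(A|B) = 0.318240/0.478620 = 0.6649

P(A|B) = 0.6649


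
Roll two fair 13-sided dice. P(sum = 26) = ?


Total outcomes = 13×13 = 169
Favorable (sum = 26): 1
P = 1/169 = 0.0059

P = 0.0059


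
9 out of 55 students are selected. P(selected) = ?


P = 9/55 = 0.1636

P = 0.1636


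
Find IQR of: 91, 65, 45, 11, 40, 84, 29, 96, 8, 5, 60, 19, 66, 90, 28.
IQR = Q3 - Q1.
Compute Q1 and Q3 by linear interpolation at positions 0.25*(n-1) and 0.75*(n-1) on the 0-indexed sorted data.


Sorted: 5, 8, 11, 19, 28, 29, 40, 45, 60, 65, 66, 84, 90, 91, 96
Q1 (25th %ile) = 23.5000
Q3 (75th %ile) = 75.0000
IQR = 75.0000 - 23.5000 = 51.5000

IQR = 51.5000


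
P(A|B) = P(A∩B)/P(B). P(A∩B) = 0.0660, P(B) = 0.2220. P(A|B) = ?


P(A|B) = 0.0660/0.2220 = 0.2973

P(A|B) = 0.2973


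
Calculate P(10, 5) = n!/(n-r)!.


P(10,5) = 10!/5!
= 3628800/120
= 30240

P(10,5) = 30240


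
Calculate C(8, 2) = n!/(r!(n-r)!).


C(8,2) = 8!/(2! × 6!)
= 40320/(2 × 720)
= 28

C(8,2) = 28


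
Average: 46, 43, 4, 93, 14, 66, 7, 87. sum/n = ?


Sum = 46 + 43 + 4 + 93 + 14 + 66 + 7 + 87 = 360
n = 8
Mean = 360/8 = 45.0000

Mean = 45.0000


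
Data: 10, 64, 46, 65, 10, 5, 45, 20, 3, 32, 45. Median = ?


Sorted: 3, 5, 10, 10, 20, 32, 45, 45, 46, 64, 65
n = 11 (odd)
Middle value = 32

Median = 32


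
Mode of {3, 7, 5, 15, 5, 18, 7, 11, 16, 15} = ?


Frequencies: 3:1, 5:2, 7:2, 11:1, 15:2, 16:1, 18:1
Max frequency = 2
Mode = 5, 7, 15

Mode = 5, 7, 15


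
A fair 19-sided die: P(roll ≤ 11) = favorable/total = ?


Favorable outcomes (roll ≤ 11): 11
Total outcomes = 19
P = 11/19 = 0.5789

P = 0.5789


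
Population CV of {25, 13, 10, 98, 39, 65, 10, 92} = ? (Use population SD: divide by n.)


Mean = 44.0000
SD = 34.1321
CV = (34.1321/44.0000)*100 = 77.5729%

CV = 77.5729%


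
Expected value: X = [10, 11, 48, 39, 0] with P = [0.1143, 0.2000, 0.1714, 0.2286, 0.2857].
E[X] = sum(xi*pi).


E[X] = 10*0.1143 + 11*0.2000 + 48*0.1714 + 39*0.2286 + 0*0.2857
= 1.1430 + 2.2000 + 8.2272 + 8.9154 + 0
= 20.4856

E[X] = 20.4856


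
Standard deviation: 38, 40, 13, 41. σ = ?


Mean = 33.0000
Variance = 134.5000
SD = sqrt(134.5000) = 11.5974

SD = 11.5974


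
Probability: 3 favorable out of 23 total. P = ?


P = 3/23 = 0.1304

P = 0.1304


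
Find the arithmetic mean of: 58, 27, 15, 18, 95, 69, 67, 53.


Sum = 58 + 27 + 15 + 18 + 95 + 69 + 67 + 53 = 402
n = 8
Mean = 402/8 = 50.2500

Mean = 50.2500


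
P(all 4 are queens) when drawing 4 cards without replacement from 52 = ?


P(all queens) = (4/52) × (3/51) × (2/50) × (1/49)
= 3.6938e-06

P = 3.6938e-06


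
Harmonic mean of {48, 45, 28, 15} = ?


Sum of reciprocals = 1/48 + 1/45 + 1/28 + 1/15 = 0.145437
HM = 4/0.145437 = 27.5034

HM = 27.5034


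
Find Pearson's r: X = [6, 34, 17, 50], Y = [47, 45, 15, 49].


Mean X = 26.7500, Mean Y = 39.0000
SD X = 16.723860, SD Y = 13.928388
Cov = 86.000000
r = 86.000000/(16.723860*13.928388) = 0.3692

r = 0.3692


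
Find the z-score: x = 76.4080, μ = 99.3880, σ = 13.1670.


z = (76.4080 - 99.3880)/13.1670
= -22.9800/13.1670
= -1.7453

z = -1.7453


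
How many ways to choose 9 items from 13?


C(13,9) = 13!/(9! × 4!)
= 6227020800/(362880 × 24)
= 715

C(13,9) = 715


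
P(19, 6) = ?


P(19,6) = 19!/13!
= 121645100408832000/6227020800
= 19535040

P(19,6) = 19535040


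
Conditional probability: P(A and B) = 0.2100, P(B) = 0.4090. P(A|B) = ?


P(A|B) = 0.2100/0.4090 = 0.5134

P(A|B) = 0.5134


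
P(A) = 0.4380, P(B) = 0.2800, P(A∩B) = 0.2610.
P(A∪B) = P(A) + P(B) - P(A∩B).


P(A∪B) = 0.4380 + 0.2800 - 0.2610
= 0.7180 - 0.2610
= 0.4570

P(A∪B) = 0.4570


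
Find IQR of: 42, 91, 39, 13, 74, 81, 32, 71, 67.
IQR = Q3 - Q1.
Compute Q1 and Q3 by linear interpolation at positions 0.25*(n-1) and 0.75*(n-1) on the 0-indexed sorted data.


Sorted: 13, 32, 39, 42, 67, 71, 74, 81, 91
Q1 (25th %ile) = 39.0000
Q3 (75th %ile) = 74.0000
IQR = 74.0000 - 39.0000 = 35.0000

IQR = 35.0000


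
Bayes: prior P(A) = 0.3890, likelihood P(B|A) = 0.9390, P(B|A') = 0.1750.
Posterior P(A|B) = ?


P(B) = P(B|A)*P(A) + P(B|A')*P(A')
= 0.9390*0.3890 + 0.1750*0.6110
= 0.365271 + 0.106925 = 0.472196
P(A|B) = 0.365271/0.472196 = 0.7736

P(A|B) = 0.7736


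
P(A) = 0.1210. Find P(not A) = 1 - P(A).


P(not A) = 1 - 0.1210 = 0.8790

P(not A) = 0.8790


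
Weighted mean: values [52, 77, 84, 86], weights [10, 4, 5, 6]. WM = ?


Numerator = 52*10 + 77*4 + 84*5 + 86*6 = 1764
Denominator = 10 + 4 + 5 + 6 = 25
WM = 1764/25 = 70.5600

WM = 70.5600


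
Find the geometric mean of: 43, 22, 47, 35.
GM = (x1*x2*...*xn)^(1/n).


Product = 43 × 22 × 47 × 35 = 1556170
GM = 1556170^(1/4) = 35.3195

GM = 35.3195


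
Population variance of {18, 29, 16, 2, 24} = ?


Mean = 17.8000
Squared deviations: 0.0400, 125.4400, 3.2400, 249.6400, 38.4400
Sum = 416.8000
Variance = 416.8000/5 = 83.3600

Variance = 83.3600


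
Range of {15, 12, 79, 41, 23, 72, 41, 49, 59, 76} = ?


Max = 79, Min = 12
Range = 79 - 12 = 67

Range = 67


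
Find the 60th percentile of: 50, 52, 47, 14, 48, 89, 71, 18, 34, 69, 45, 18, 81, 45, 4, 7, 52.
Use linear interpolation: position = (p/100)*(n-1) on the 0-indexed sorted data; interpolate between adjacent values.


Sorted: 4, 7, 14, 18, 18, 34, 45, 45, 47, 48, 50, 52, 52, 69, 71, 81, 89
n = 17
Index = 60/100 * 16 = 9.6000
Lower = data[9] = 48, Upper = data[10] = 50
P60 = 48 + 0.6000*(2) = 49.2000

P60 = 49.2000


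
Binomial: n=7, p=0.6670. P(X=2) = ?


C(7,2) = 21
p^2 = 0.444889
(1-p)^5 = 0.004095
P = 21 * 0.444889 * 0.004095 = 0.0383

P(X=2) = 0.0383


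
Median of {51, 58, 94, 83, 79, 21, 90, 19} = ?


Sorted: 19, 21, 51, 58, 79, 83, 90, 94
n = 8 (even)
Middle values: 58 and 79
Median = (58+79)/2 = 68.5000

Median = 68.5000


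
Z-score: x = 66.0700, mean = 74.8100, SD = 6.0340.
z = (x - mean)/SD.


z = (66.0700 - 74.8100)/6.0340
= -8.7400/6.0340
= -1.4485

z = -1.4485


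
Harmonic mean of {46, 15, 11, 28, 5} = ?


Sum of reciprocals = 1/46 + 1/15 + 1/11 + 1/28 + 1/5 = 0.415029
HM = 5/0.415029 = 12.0473

HM = 12.0473


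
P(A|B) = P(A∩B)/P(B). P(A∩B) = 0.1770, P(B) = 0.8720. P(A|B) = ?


P(A|B) = 0.1770/0.8720 = 0.2030

P(A|B) = 0.2030


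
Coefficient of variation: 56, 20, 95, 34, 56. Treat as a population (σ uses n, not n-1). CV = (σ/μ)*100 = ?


Mean = 52.2000
SD = 25.4118
CV = (25.4118/52.2000)*100 = 48.6816%

CV = 48.6816%


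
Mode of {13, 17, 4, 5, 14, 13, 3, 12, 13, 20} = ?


Frequencies: 3:1, 4:1, 5:1, 12:1, 13:3, 14:1, 17:1, 20:1
Max frequency = 3
Mode = 13

Mode = 13


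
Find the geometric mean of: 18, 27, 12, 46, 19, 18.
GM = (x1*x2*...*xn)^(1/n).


Product = 18 × 27 × 12 × 46 × 19 × 18 = 91749024
GM = 91749024^(1/6) = 21.2373

GM = 21.2373


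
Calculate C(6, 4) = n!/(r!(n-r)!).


C(6,4) = 6!/(4! × 2!)
= 720/(24 × 2)
= 15

C(6,4) = 15


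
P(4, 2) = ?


P(4,2) = 4!/2!
= 24/2
= 12

P(4,2) = 12


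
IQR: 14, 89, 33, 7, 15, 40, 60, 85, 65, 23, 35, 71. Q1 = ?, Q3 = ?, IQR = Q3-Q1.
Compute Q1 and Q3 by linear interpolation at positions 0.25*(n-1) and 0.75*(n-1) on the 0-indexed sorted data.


Sorted: 7, 14, 15, 23, 33, 35, 40, 60, 65, 71, 85, 89
Q1 (25th %ile) = 21.0000
Q3 (75th %ile) = 66.5000
IQR = 66.5000 - 21.0000 = 45.5000

IQR = 45.5000


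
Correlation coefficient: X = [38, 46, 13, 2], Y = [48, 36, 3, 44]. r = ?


Mean X = 24.7500, Mean Y = 32.7500
SD X = 17.907750, SD Y = 17.711225
Cov = 91.187500
r = 91.187500/(17.907750*17.711225) = 0.2875

r = 0.2875


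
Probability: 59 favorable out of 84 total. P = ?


P = 59/84 = 0.7024

P = 0.7024


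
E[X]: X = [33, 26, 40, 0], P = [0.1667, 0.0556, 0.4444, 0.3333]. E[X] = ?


E[X] = 33*0.1667 + 26*0.0556 + 40*0.4444 + 0*0.3333
= 5.5011 + 1.4456 + 17.7760 + 0
= 24.7227

E[X] = 24.7227


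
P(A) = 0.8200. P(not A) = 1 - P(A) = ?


P(not A) = 1 - 0.8200 = 0.1800

P(not A) = 0.1800


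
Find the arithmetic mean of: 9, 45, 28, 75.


Sum = 9 + 45 + 28 + 75 = 157
n = 4
Mean = 157/4 = 39.2500

Mean = 39.2500


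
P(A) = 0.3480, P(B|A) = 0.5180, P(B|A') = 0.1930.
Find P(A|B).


P(B) = P(B|A)*P(A) + P(B|A')*P(A')
= 0.5180*0.3480 + 0.1930*0.6520
= 0.180264 + 0.125836 = 0.306100
P(A|B) = 0.180264/0.306100 = 0.5889

P(A|B) = 0.5889


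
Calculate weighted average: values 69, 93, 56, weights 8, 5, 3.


Numerator = 69*8 + 93*5 + 56*3 = 1185
Denominator = 8 + 5 + 3 = 16
WM = 1185/16 = 74.0625

WM = 74.0625


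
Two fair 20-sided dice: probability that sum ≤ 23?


Total outcomes = 20×20 = 400
Favorable (sum ≤ 23): 247
P = 247/400 = 0.6175

P = 0.6175


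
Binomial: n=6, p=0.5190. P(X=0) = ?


C(6,0) = 1
p^0 = 1.000000
(1-p)^6 = 0.012384
P = 1 * 1.000000 * 0.012384 = 0.0124

P(X=0) = 0.0124


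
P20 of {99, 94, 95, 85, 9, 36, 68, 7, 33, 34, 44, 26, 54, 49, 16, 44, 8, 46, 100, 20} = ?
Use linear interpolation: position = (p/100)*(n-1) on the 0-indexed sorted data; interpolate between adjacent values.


Sorted: 7, 8, 9, 16, 20, 26, 33, 34, 36, 44, 44, 46, 49, 54, 68, 85, 94, 95, 99, 100
n = 20
Index = 20/100 * 19 = 3.8000
Lower = data[3] = 16, Upper = data[4] = 20
P20 = 16 + 0.8000*(4) = 19.2000

P20 = 19.2000


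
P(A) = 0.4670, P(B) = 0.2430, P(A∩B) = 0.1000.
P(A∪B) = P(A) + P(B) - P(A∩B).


P(A∪B) = 0.4670 + 0.2430 - 0.1000
= 0.7100 - 0.1000
= 0.6100

P(A∪B) = 0.6100


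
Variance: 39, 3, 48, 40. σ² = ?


Mean = 32.5000
Squared deviations: 42.2500, 870.2500, 240.2500, 56.2500
Sum = 1209.0000
Variance = 1209.0000/4 = 302.2500

Variance = 302.2500


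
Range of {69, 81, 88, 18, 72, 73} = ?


Max = 88, Min = 18
Range = 88 - 18 = 70

Range = 70


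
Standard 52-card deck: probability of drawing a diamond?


13 diamonds in 52 cards
P = 13/52 = 0.2500

P = 0.2500


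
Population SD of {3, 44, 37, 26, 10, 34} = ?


Mean = 25.6667
Variance = 215.5556
SD = sqrt(215.5556) = 14.6818

SD = 14.6818


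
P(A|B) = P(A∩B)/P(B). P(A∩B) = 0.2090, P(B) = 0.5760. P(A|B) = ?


P(A|B) = 0.2090/0.5760 = 0.3628

P(A|B) = 0.3628


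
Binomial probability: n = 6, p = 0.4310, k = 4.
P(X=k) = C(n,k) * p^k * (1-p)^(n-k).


C(6,4) = 15
p^4 = 0.034507
(1-p)^2 = 0.323761
P = 15 * 0.034507 * 0.323761 = 0.1676

P(X=4) = 0.1676


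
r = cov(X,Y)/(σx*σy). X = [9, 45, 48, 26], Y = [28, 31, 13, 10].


Mean X = 32.0000, Mean Y = 20.5000
SD X = 15.732133, SD Y = 9.124144
Cov = -23.250000
r = -23.250000/(15.732133*9.124144) = -0.1620

r = -0.1620


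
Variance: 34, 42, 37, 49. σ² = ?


Mean = 40.5000
Squared deviations: 42.2500, 2.2500, 12.2500, 72.2500
Sum = 129.0000
Variance = 129.0000/4 = 32.2500

Variance = 32.2500


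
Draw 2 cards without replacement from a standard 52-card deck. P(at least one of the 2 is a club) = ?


P(at least one) = 1 - P(none)
P(none) = (39/52) × (38/51) = 0.558824
P(at least one) = 1 - 0.558824 = 0.4412

P = 0.4412


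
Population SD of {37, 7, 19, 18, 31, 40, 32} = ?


Mean = 26.2857
Variance = 121.6327
SD = sqrt(121.6327) = 11.0287

SD = 11.0287


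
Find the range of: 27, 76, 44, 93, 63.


Max = 93, Min = 27
Range = 93 - 27 = 66

Range = 66


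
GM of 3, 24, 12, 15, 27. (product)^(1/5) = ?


Product = 3 × 24 × 12 × 15 × 27 = 349920
GM = 349920^(1/5) = 12.8468

GM = 12.8468


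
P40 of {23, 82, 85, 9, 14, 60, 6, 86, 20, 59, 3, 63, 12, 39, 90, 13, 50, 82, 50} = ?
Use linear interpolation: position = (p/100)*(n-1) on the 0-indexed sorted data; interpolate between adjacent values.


Sorted: 3, 6, 9, 12, 13, 14, 20, 23, 39, 50, 50, 59, 60, 63, 82, 82, 85, 86, 90
n = 19
Index = 40/100 * 18 = 7.2000
Lower = data[7] = 23, Upper = data[8] = 39
P40 = 23 + 0.2000*(16) = 26.2000

P40 = 26.2000


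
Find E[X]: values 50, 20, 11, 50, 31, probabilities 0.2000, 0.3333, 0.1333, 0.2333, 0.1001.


E[X] = 50*0.2000 + 20*0.3333 + 11*0.1333 + 50*0.2333 + 31*0.1001
= 10.0000 + 6.6660 + 1.4663 + 11.6650 + 3.1031
= 32.9004

E[X] = 32.9004


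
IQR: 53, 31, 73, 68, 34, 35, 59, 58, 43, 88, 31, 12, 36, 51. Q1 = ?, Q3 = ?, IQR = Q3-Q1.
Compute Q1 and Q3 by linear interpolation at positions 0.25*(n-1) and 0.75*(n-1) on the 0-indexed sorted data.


Sorted: 12, 31, 31, 34, 35, 36, 43, 51, 53, 58, 59, 68, 73, 88
Q1 (25th %ile) = 34.2500
Q3 (75th %ile) = 58.7500
IQR = 58.7500 - 34.2500 = 24.5000

IQR = 24.5000


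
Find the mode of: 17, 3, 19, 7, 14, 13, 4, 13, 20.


Frequencies: 3:1, 4:1, 7:1, 13:2, 14:1, 17:1, 19:1, 20:1
Max frequency = 2
Mode = 13

Mode = 13


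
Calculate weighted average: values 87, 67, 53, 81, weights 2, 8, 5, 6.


Numerator = 87*2 + 67*8 + 53*5 + 81*6 = 1461
Denominator = 2 + 8 + 5 + 6 = 21
WM = 1461/21 = 69.5714

WM = 69.5714


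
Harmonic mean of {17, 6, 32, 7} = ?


Sum of reciprocals = 1/17 + 1/6 + 1/32 + 1/7 = 0.399597
HM = 4/0.399597 = 10.0101

HM = 10.0101


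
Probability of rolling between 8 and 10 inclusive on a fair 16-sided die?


Favorable outcomes (8 ≤ roll ≤ 10): 3
Total outcomes = 16
P = 3/16 = 0.1875

P = 0.1875


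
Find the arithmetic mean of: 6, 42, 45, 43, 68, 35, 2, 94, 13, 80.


Sum = 6 + 42 + 45 + 43 + 68 + 35 + 2 + 94 + 13 + 80 = 428
n = 10
Mean = 428/10 = 42.8000

Mean = 42.8000


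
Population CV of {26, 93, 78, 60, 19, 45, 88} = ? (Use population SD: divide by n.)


Mean = 58.4286
SD = 27.3645
CV = (27.3645/58.4286)*100 = 46.8341%

CV = 46.8341%


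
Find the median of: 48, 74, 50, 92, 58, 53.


Sorted: 48, 50, 53, 58, 74, 92
n = 6 (even)
Middle values: 53 and 58
Median = (53+58)/2 = 55.5000

Median = 55.5000


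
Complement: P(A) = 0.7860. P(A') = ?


P(not A) = 1 - 0.7860 = 0.2140

P(not A) = 0.2140


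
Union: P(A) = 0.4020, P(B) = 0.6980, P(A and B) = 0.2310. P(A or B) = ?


P(A∪B) = 0.4020 + 0.6980 - 0.2310
= 1.1000 - 0.2310
= 0.8690

P(A∪B) = 0.8690


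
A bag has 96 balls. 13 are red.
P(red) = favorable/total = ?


P = 13/96 = 0.1354

P = 0.1354


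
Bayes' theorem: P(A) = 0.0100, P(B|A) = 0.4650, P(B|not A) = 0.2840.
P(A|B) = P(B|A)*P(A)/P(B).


P(B) = P(B|A)*P(A) + P(B|A')*P(A')
= 0.4650*0.0100 + 0.2840*0.9900
= 0.004650 + 0.281160 = 0.285810
P(A|B) = 0.004650/0.285810 = 0.0163

P(A|B) = 0.0163


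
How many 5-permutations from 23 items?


P(23,5) = 23!/18!
= 25852016738884976640000/6402373705728000
= 4037880

P(23,5) = 4037880


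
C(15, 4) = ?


C(15,4) = 15!/(4! × 11!)
= 1307674368000/(24 × 39916800)
= 1365

C(15,4) = 1365


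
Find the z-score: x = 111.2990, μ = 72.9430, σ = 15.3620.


z = (111.2990 - 72.9430)/15.3620
= 38.3560/15.3620
= 2.4968

z = 2.4968


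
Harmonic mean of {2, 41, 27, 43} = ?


Sum of reciprocals = 1/2 + 1/41 + 1/27 + 1/43 = 0.584683
HM = 4/0.584683 = 6.8413

HM = 6.8413


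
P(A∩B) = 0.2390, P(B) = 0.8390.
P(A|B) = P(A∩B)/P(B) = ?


P(A|B) = 0.2390/0.8390 = 0.2849

P(A|B) = 0.2849


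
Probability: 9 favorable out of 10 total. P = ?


P = 9/10 = 0.9000

P = 0.9000


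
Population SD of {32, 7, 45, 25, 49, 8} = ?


Mean = 27.6667
Variance = 265.8889
SD = sqrt(265.8889) = 16.3061

SD = 16.3061


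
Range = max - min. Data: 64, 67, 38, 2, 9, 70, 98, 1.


Max = 98, Min = 1
Range = 98 - 1 = 97

Range = 97


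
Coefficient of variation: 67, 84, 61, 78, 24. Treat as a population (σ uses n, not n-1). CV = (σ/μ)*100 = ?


Mean = 62.8000
SD = 21.0086
CV = (21.0086/62.8000)*100 = 33.4531%

CV = 33.4531%


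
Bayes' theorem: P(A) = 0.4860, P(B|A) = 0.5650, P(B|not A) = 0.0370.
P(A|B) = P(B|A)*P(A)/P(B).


P(B) = P(B|A)*P(A) + P(B|A')*P(A')
= 0.5650*0.4860 + 0.0370*0.5140
= 0.274590 + 0.019018 = 0.293608
P(A|B) = 0.274590/0.293608 = 0.9352

P(A|B) = 0.9352


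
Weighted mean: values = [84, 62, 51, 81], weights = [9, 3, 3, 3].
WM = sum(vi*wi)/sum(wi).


Numerator = 84*9 + 62*3 + 51*3 + 81*3 = 1338
Denominator = 9 + 3 + 3 + 3 = 18
WM = 1338/18 = 74.3333

WM = 74.3333


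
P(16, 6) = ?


P(16,6) = 16!/10!
= 20922789888000/3628800
= 5765760

P(16,6) = 5765760


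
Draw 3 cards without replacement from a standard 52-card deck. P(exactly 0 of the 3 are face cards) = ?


Hypergeometric: P(X=0) = C(12,0)·C(40,3) / C(52,3)
= 1 × 9880 / 22100
= 9880/22100 = 0.4471

P = 0.4471


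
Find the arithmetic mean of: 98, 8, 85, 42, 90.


Sum = 98 + 8 + 85 + 42 + 90 = 323
n = 5
Mean = 323/5 = 64.6000

Mean = 64.6000


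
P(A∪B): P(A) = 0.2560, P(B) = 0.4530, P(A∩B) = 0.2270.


P(A∪B) = 0.2560 + 0.4530 - 0.2270
= 0.7090 - 0.2270
= 0.4820

P(A∪B) = 0.4820


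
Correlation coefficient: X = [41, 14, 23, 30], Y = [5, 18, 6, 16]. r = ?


Mean X = 27.0000, Mean Y = 11.2500
SD X = 9.874209, SD Y = 5.804093
Cov = -35.000000
r = -35.000000/(9.874209*5.804093) = -0.6107

r = -0.6107


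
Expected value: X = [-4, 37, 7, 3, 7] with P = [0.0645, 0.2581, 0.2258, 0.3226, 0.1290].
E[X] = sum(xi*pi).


E[X] = -4*0.0645 + 37*0.2581 + 7*0.2258 + 3*0.3226 + 7*0.1290
= -0.2580 + 9.5497 + 1.5806 + 0.9678 + 0.9030
= 12.7431

E[X] = 12.7431


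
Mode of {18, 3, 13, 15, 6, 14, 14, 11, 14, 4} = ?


Frequencies: 3:1, 4:1, 6:1, 11:1, 13:1, 14:3, 15:1, 18:1
Max frequency = 3
Mode = 14

Mode = 14


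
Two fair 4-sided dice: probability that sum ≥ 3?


Total outcomes = 4×4 = 16
Favorable (sum ≥ 3): 15
P = 15/16 = 0.9375

P = 0.9375


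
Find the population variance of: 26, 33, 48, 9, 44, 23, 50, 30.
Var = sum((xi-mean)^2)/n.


Mean = 32.8750
Squared deviations: 47.2656, 0.0156, 228.7656, 570.0156, 123.7656, 97.5156, 293.2656, 8.2656
Sum = 1368.8750
Variance = 1368.8750/8 = 171.1094

Variance = 171.1094


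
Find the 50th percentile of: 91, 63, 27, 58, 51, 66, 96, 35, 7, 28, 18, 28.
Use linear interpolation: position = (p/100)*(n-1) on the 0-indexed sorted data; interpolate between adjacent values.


Sorted: 7, 18, 27, 28, 28, 35, 51, 58, 63, 66, 91, 96
n = 12
Index = 50/100 * 11 = 5.5000
Lower = data[5] = 35, Upper = data[6] = 51
P50 = 35 + 0.5000*(16) = 43.0000

P50 = 43.0000


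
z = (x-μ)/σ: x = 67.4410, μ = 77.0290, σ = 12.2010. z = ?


z = (67.4410 - 77.0290)/12.2010
= -9.5880/12.2010
= -0.7858

z = -0.7858


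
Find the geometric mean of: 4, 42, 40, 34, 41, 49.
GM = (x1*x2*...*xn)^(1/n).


Product = 4 × 42 × 40 × 34 × 41 × 49 = 459016320
GM = 459016320^(1/6) = 27.7740

GM = 27.7740


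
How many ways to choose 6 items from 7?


C(7,6) = 7!/(6! × 1!)
= 5040/(720 × 1)
= 7

C(7,6) = 7


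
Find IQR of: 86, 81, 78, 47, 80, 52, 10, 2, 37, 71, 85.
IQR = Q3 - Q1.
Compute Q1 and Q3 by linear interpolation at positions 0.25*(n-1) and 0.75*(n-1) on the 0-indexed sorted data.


Sorted: 2, 10, 37, 47, 52, 71, 78, 80, 81, 85, 86
Q1 (25th %ile) = 42.0000
Q3 (75th %ile) = 80.5000
IQR = 80.5000 - 42.0000 = 38.5000

IQR = 38.5000


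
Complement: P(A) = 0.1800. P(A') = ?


P(not A) = 1 - 0.1800 = 0.8200

P(not A) = 0.8200


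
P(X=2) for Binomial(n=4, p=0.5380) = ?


C(4,2) = 6
p^2 = 0.289444
(1-p)^2 = 0.213444
P = 6 * 0.289444 * 0.213444 = 0.3707

P(X=2) = 0.3707


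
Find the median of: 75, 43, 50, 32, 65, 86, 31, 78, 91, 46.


Sorted: 31, 32, 43, 46, 50, 65, 75, 78, 86, 91
n = 10 (even)
Middle values: 50 and 65
Median = (50+65)/2 = 57.5000

Median = 57.5000


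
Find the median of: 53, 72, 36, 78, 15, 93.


Sorted: 15, 36, 53, 72, 78, 93
n = 6 (even)
Middle values: 53 and 72
Median = (53+72)/2 = 62.5000

Median = 62.5000


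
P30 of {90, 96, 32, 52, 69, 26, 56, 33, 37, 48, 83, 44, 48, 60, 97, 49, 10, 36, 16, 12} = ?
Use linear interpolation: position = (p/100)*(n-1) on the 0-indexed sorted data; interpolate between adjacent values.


Sorted: 10, 12, 16, 26, 32, 33, 36, 37, 44, 48, 48, 49, 52, 56, 60, 69, 83, 90, 96, 97
n = 20
Index = 30/100 * 19 = 5.7000
Lower = data[5] = 33, Upper = data[6] = 36
P30 = 33 + 0.7000*(3) = 35.1000

P30 = 35.1000


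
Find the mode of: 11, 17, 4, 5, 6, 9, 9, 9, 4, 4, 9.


Frequencies: 4:3, 5:1, 6:1, 9:4, 11:1, 17:1
Max frequency = 4
Mode = 9

Mode = 9


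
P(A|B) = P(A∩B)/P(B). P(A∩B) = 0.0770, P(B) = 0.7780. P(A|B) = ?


P(A|B) = 0.0770/0.7780 = 0.0990

P(A|B) = 0.0990


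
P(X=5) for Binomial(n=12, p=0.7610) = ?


C(12,5) = 792
p^5 = 0.255225
(1-p)^7 = 4.454360e-05
P = 792 * 0.255225 * 4.454360e-05 = 0.0090

P(X=5) = 0.0090


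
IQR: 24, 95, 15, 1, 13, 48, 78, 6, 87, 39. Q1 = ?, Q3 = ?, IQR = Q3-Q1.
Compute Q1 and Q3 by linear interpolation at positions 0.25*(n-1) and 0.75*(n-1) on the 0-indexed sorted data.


Sorted: 1, 6, 13, 15, 24, 39, 48, 78, 87, 95
Q1 (25th %ile) = 13.5000
Q3 (75th %ile) = 70.5000
IQR = 70.5000 - 13.5000 = 57.0000

IQR = 57.0000


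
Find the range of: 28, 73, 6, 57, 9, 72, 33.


Max = 73, Min = 6
Range = 73 - 6 = 67

Range = 67


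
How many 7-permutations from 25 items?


P(25,7) = 25!/18!
= 15511210043330985984000000/6402373705728000
= 2422728000

P(25,7) = 2422728000


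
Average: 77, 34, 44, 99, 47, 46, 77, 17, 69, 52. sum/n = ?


Sum = 77 + 34 + 44 + 99 + 47 + 46 + 77 + 17 + 69 + 52 = 562
n = 10
Mean = 562/10 = 56.2000

Mean = 56.2000


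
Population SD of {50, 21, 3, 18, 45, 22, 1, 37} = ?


Mean = 24.6250
Variance = 287.7344
SD = sqrt(287.7344) = 16.9627

SD = 16.9627


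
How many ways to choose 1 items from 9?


C(9,1) = 9!/(1! × 8!)
= 362880/(1 × 40320)
= 9

C(9,1) = 9


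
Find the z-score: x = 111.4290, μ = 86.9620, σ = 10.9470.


z = (111.4290 - 86.9620)/10.9470
= 24.4670/10.9470
= 2.2350

z = 2.2350


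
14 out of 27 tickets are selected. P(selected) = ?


P = 14/27 = 0.5185

P = 0.5185


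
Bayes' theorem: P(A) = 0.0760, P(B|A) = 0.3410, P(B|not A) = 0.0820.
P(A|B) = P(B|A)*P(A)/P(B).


P(B) = P(B|A)*P(A) + P(B|A')*P(A')
= 0.3410*0.0760 + 0.0820*0.9240
= 0.025916 + 0.075768 = 0.101684
P(A|B) = 0.025916/0.101684 = 0.2549

P(A|B) = 0.2549


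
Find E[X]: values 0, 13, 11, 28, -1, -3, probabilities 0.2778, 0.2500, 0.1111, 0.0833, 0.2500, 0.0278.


E[X] = 0*0.2778 + 13*0.2500 + 11*0.1111 + 28*0.0833 - 1*0.2500 - 3*0.0278
= 0 + 3.2500 + 1.2221 + 2.3324 - 0.2500 - 0.0834
= 6.4711

E[X] = 6.4711


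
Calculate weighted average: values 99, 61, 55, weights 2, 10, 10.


Numerator = 99*2 + 61*10 + 55*10 = 1358
Denominator = 2 + 10 + 10 = 22
WM = 1358/22 = 61.7273

WM = 61.7273


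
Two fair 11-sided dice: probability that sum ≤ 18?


Total outcomes = 11×11 = 121
Favorable (sum ≤ 18): 111
P = 111/121 = 0.9174

P = 0.9174


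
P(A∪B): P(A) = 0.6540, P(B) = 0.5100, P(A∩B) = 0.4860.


P(A∪B) = 0.6540 + 0.5100 - 0.4860
= 1.1640 - 0.4860
= 0.6780

P(A∪B) = 0.6780


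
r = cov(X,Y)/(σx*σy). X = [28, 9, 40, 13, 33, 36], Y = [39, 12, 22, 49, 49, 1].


Mean X = 26.5000, Mean Y = 28.6667
SD X = 11.586630, SD Y = 18.354533
Cov = -31.333333
r = -31.333333/(11.586630*18.354533) = -0.1473

r = -0.1473


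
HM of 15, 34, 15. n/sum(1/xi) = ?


Sum of reciprocals = 1/15 + 1/34 + 1/15 = 0.162745
HM = 3/0.162745 = 18.4337

HM = 18.4337


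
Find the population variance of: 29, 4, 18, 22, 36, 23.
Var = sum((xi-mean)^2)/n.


Mean = 22.0000
Squared deviations: 49.0000, 324.0000, 16.0000, 0, 196.0000, 1.0000
Sum = 586.0000
Variance = 586.0000/6 = 97.6667

Variance = 97.6667


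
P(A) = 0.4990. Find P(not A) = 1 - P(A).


P(not A) = 1 - 0.4990 = 0.5010

P(not A) = 0.5010


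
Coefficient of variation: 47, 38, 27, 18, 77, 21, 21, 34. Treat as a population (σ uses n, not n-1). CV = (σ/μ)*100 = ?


Mean = 35.3750
SD = 18.2410
CV = (18.2410/35.3750)*100 = 51.5647%

CV = 51.5647%


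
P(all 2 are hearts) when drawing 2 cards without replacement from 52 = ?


P(all hearts) = (13/52) × (12/51)
= 0.0588

P = 0.0588


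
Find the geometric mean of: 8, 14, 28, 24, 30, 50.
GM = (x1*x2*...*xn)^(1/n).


Product = 8 × 14 × 28 × 24 × 30 × 50 = 112896000
GM = 112896000^(1/6) = 21.9843

GM = 21.9843


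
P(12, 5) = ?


P(12,5) = 12!/7!
= 479001600/5040
= 95040

P(12,5) = 95040


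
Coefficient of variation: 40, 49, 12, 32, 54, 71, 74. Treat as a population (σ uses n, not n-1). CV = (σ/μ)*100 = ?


Mean = 47.4286
SD = 20.1980
CV = (20.1980/47.4286)*100 = 42.5861%

CV = 42.5861%


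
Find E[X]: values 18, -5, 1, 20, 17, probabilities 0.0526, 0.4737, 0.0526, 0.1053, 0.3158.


E[X] = 18*0.0526 - 5*0.4737 + 1*0.0526 + 20*0.1053 + 17*0.3158
= 0.9468 - 2.3685 + 0.0526 + 2.1060 + 5.3686
= 6.1055

E[X] = 6.1055


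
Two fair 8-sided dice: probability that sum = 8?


Total outcomes = 8×8 = 64
Favorable (sum = 8): 7
P = 7/64 = 0.1094

P = 0.1094


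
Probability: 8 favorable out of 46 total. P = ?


P = 8/46 = 0.1739

P = 0.1739


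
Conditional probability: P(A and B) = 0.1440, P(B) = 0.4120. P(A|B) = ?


P(A|B) = 0.1440/0.4120 = 0.3495

P(A|B) = 0.3495


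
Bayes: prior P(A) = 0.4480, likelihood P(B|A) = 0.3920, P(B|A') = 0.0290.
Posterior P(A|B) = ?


P(B) = P(B|A)*P(A) + P(B|A')*P(A')
= 0.3920*0.4480 + 0.0290*0.5520
= 0.175616 + 0.016008 = 0.191624
P(A|B) = 0.175616/0.191624 = 0.9165

P(A|B) = 0.9165


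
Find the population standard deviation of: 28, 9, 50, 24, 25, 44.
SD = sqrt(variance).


Mean = 30.0000
Variance = 183.6667
SD = sqrt(183.6667) = 13.5524

SD = 13.5524


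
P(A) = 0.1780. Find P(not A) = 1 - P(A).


P(not A) = 1 - 0.1780 = 0.8220

P(not A) = 0.8220


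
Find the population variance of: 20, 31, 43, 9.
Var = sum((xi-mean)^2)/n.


Mean = 25.7500
Squared deviations: 33.0625, 27.5625, 297.5625, 280.5625
Sum = 638.7500
Variance = 638.7500/4 = 159.6875

Variance = 159.6875


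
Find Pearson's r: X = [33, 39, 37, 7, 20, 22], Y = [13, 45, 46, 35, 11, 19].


Mean X = 26.3333, Mean Y = 28.1667
SD X = 11.190274, SD Y = 14.473155
Cov = 53.111111
r = 53.111111/(11.190274*14.473155) = 0.3279

r = 0.3279


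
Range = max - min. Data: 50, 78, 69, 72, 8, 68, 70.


Max = 78, Min = 8
Range = 78 - 8 = 70

Range = 70


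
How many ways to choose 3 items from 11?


C(11,3) = 11!/(3! × 8!)
= 39916800/(6 × 40320)
= 165

C(11,3) = 165


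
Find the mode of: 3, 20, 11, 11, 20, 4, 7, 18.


Frequencies: 3:1, 4:1, 7:1, 11:2, 18:1, 20:2
Max frequency = 2
Mode = 11, 20

Mode = 11, 20


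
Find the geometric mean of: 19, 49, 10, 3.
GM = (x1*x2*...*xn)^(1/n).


Product = 19 × 49 × 10 × 3 = 27930
GM = 27930^(1/4) = 12.9276

GM = 12.9276


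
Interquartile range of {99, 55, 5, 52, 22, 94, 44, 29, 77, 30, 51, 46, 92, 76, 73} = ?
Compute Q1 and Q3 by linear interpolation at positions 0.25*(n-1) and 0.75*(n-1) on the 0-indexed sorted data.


Sorted: 5, 22, 29, 30, 44, 46, 51, 52, 55, 73, 76, 77, 92, 94, 99
Q1 (25th %ile) = 37.0000
Q3 (75th %ile) = 76.5000
IQR = 76.5000 - 37.0000 = 39.5000

IQR = 39.5000


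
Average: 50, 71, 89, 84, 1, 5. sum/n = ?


Sum = 50 + 71 + 89 + 84 + 1 + 5 = 300
n = 6
Mean = 300/6 = 50.0000

Mean = 50.0000


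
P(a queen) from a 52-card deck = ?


4 queens in 52 cards
P = 4/52 = 0.0769

P = 0.0769


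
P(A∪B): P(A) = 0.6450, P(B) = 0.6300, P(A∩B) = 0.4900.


P(A∪B) = 0.6450 + 0.6300 - 0.4900
= 1.2750 - 0.4900
= 0.7850

P(A∪B) = 0.7850


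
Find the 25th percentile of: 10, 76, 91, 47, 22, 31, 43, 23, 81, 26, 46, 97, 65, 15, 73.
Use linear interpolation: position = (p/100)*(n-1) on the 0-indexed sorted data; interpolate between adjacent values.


Sorted: 10, 15, 22, 23, 26, 31, 43, 46, 47, 65, 73, 76, 81, 91, 97
n = 15
Index = 25/100 * 14 = 3.5000
Lower = data[3] = 23, Upper = data[4] = 26
P25 = 23 + 0.5000*(3) = 24.5000

P25 = 24.5000


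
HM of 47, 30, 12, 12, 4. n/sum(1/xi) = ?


Sum of reciprocals = 1/47 + 1/30 + 1/12 + 1/12 + 1/4 = 0.471277
HM = 5/0.471277 = 10.6095

HM = 10.6095


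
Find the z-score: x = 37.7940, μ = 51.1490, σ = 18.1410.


z = (37.7940 - 51.1490)/18.1410
= -13.3550/18.1410
= -0.7362

z = -0.7362


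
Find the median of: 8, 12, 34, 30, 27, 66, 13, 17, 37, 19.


Sorted: 8, 12, 13, 17, 19, 27, 30, 34, 37, 66
n = 10 (even)
Middle values: 19 and 27
Median = (19+27)/2 = 23.0000

Median = 23.0000


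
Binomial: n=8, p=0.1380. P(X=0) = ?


C(8,0) = 1
p^0 = 1.000000
(1-p)^8 = 0.304830
P = 1 * 1.000000 * 0.304830 = 0.3048

P(X=0) = 0.3048


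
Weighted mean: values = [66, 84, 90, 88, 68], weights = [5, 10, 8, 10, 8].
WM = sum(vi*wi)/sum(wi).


Numerator = 66*5 + 84*10 + 90*8 + 88*10 + 68*8 = 3314
Denominator = 5 + 10 + 8 + 10 + 8 = 41
WM = 3314/41 = 80.8293

WM = 80.8293


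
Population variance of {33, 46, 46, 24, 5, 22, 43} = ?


Mean = 31.2857
Squared deviations: 2.9388, 216.5102, 216.5102, 53.0816, 690.9388, 86.2245, 137.2245
Sum = 1403.4286
Variance = 1403.4286/7 = 200.4898

Variance = 200.4898


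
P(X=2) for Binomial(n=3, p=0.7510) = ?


C(3,2) = 3
p^2 = 0.564001
(1-p)^1 = 0.249000
P = 3 * 0.564001 * 0.249000 = 0.4213

P(X=2) = 0.4213


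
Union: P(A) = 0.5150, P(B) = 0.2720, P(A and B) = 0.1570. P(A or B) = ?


P(A∪B) = 0.5150 + 0.2720 - 0.1570
= 0.7870 - 0.1570
= 0.6300

P(A∪B) = 0.6300


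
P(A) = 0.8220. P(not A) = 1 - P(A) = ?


P(not A) = 1 - 0.8220 = 0.1780

P(not A) = 0.1780


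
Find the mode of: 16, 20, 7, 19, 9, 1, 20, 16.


Frequencies: 1:1, 7:1, 9:1, 16:2, 19:1, 20:2
Max frequency = 2
Mode = 16, 20

Mode = 16, 20


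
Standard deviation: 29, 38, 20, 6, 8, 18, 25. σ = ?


Mean = 20.5714
Variance = 110.2449
SD = sqrt(110.2449) = 10.4998

SD = 10.4998


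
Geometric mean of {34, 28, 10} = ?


Product = 34 × 28 × 10 = 9520
GM = 9520^(1/3) = 21.1940

GM = 21.1940


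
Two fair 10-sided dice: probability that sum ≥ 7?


Total outcomes = 10×10 = 100
Favorable (sum ≥ 7): 85
P = 85/100 = 0.8500

P = 0.8500


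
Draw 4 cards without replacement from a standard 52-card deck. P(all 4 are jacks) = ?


P(all jacks) = (4/52) × (3/51) × (2/50) × (1/49)
= 3.6938e-06

P = 3.6938e-06


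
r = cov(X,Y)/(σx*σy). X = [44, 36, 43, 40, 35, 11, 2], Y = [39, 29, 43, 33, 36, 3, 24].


Mean X = 30.1429, Mean Y = 29.5714
SD X = 15.449721, SD Y = 12.303973
Cov = 147.204082
r = 147.204082/(15.449721*12.303973) = 0.7744

r = 0.7744


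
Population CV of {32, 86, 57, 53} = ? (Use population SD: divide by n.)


Mean = 57.0000
SD = 19.2484
CV = (19.2484/57.0000)*100 = 33.7691%

CV = 33.7691%


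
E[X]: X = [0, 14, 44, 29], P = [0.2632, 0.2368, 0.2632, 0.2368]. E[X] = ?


E[X] = 0*0.2632 + 14*0.2368 + 44*0.2632 + 29*0.2368
= 0 + 3.3152 + 11.5808 + 6.8672
= 21.7632

E[X] = 21.7632


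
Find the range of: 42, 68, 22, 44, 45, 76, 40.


Max = 76, Min = 22
Range = 76 - 22 = 54

Range = 54


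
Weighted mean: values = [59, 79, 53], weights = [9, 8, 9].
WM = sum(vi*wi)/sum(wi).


Numerator = 59*9 + 79*8 + 53*9 = 1640
Denominator = 9 + 8 + 9 = 26
WM = 1640/26 = 63.0769

WM = 63.0769


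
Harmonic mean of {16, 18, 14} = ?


Sum of reciprocals = 1/16 + 1/18 + 1/14 = 0.189484
HM = 3/0.189484 = 15.8325

HM = 15.8325


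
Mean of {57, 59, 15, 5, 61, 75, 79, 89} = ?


Sum = 57 + 59 + 15 + 5 + 61 + 75 + 79 + 89 = 440
n = 8
Mean = 440/8 = 55.0000

Mean = 55.0000


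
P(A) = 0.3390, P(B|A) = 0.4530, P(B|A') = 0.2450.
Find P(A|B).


P(B) = P(B|A)*P(A) + P(B|A')*P(A')
= 0.4530*0.3390 + 0.2450*0.6610
= 0.153567 + 0.161945 = 0.315512
P(A|B) = 0.153567/0.315512 = 0.4867

P(A|B) = 0.4867


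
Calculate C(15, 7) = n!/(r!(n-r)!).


C(15,7) = 15!/(7! × 8!)
= 1307674368000/(5040 × 40320)
= 6435

C(15,7) = 6435


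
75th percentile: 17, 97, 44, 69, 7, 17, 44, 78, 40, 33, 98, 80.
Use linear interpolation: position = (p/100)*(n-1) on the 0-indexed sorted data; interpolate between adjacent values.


Sorted: 7, 17, 17, 33, 40, 44, 44, 69, 78, 80, 97, 98
n = 12
Index = 75/100 * 11 = 8.2500
Lower = data[8] = 78, Upper = data[9] = 80
P75 = 78 + 0.2500*(2) = 78.5000

P75 = 78.5000


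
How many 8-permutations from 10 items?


P(10,8) = 10!/2!
= 3628800/2
= 1814400

P(10,8) = 1814400


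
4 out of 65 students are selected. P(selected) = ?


P = 4/65 = 0.0615

P = 0.0615


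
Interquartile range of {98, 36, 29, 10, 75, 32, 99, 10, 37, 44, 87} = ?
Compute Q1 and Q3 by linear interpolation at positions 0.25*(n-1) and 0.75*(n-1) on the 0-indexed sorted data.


Sorted: 10, 10, 29, 32, 36, 37, 44, 75, 87, 98, 99
Q1 (25th %ile) = 30.5000
Q3 (75th %ile) = 81.0000
IQR = 81.0000 - 30.5000 = 50.5000

IQR = 50.5000


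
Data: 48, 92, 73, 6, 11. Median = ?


Sorted: 6, 11, 48, 73, 92
n = 5 (odd)
Middle value = 48

Median = 48


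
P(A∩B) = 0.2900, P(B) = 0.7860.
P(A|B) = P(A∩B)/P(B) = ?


P(A|B) = 0.2900/0.7860 = 0.3690

P(A|B) = 0.3690


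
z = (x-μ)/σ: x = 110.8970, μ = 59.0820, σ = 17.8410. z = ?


z = (110.8970 - 59.0820)/17.8410
= 51.8150/17.8410
= 2.9043

z = 2.9043


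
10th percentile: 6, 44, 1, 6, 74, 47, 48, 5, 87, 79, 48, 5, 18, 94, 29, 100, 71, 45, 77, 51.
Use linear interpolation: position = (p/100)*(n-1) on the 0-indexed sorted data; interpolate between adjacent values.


Sorted: 1, 5, 5, 6, 6, 18, 29, 44, 45, 47, 48, 48, 51, 71, 74, 77, 79, 87, 94, 100
n = 20
Index = 10/100 * 19 = 1.9000
Lower = data[1] = 5, Upper = data[2] = 5
P10 = 5 + 0.9000*(0) = 5.0000

P10 = 5.0000


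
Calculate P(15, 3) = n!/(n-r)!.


P(15,3) = 15!/12!
= 1307674368000/479001600
= 2730

P(15,3) = 2730


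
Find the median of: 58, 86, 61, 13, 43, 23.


Sorted: 13, 23, 43, 58, 61, 86
n = 6 (even)
Middle values: 43 and 58
Median = (43+58)/2 = 50.5000

Median = 50.5000


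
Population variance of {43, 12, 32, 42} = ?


Mean = 32.2500
Squared deviations: 115.5625, 410.0625, 0.0625, 95.0625
Sum = 620.7500
Variance = 620.7500/4 = 155.1875

Variance = 155.1875


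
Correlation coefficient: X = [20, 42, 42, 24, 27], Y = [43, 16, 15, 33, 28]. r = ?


Mean X = 31.0000, Mean Y = 27.0000
SD X = 9.252027, SD Y = 10.564090
Cov = -95.000000
r = -95.000000/(9.252027*10.564090) = -0.9720

r = -0.9720


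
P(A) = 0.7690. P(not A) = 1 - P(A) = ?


P(not A) = 1 - 0.7690 = 0.2310

P(not A) = 0.2310


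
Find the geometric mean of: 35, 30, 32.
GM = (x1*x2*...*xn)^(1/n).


Product = 35 × 30 × 32 = 33600
GM = 33600^(1/3) = 32.2686

GM = 32.2686


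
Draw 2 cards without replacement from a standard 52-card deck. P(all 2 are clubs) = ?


P(all clubs) = (13/52) × (12/51)
= 0.0588

P = 0.0588


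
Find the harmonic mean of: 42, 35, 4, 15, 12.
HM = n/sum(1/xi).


Sum of reciprocals = 1/42 + 1/35 + 1/4 + 1/15 + 1/12 = 0.452381
HM = 5/0.452381 = 11.0526

HM = 11.0526


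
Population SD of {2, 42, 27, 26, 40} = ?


Mean = 27.4000
Variance = 203.8400
SD = sqrt(203.8400) = 14.2773

SD = 14.2773


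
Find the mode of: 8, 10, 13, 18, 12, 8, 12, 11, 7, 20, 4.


Frequencies: 4:1, 7:1, 8:2, 10:1, 11:1, 12:2, 13:1, 18:1, 20:1
Max frequency = 2
Mode = 8, 12

Mode = 8, 12


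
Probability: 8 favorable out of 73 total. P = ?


P = 8/73 = 0.1096

P = 0.1096


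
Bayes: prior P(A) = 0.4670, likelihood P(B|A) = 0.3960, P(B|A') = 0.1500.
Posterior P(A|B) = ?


P(B) = P(B|A)*P(A) + P(B|A')*P(A')
= 0.3960*0.4670 + 0.1500*0.5330
= 0.184932 + 0.079950 = 0.264882
P(A|B) = 0.184932/0.264882 = 0.6982

P(A|B) = 0.6982


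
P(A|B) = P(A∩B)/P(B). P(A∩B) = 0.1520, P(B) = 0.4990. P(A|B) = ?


P(A|B) = 0.1520/0.4990 = 0.3046

P(A|B) = 0.3046


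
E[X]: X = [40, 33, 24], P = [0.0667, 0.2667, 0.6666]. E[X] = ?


E[X] = 40*0.0667 + 33*0.2667 + 24*0.6666
= 2.6680 + 8.8011 + 15.9984
= 27.4675

E[X] = 27.4675


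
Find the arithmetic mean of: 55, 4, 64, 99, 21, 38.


Sum = 55 + 4 + 64 + 99 + 21 + 38 = 281
n = 6
Mean = 281/6 = 46.8333

Mean = 46.8333


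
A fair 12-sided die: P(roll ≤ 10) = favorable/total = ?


Favorable outcomes (roll ≤ 10): 10
Total outcomes = 12
P = 10/12 = 0.8333

P = 0.8333


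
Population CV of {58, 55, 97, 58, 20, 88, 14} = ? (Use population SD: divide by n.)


Mean = 55.7143
SD = 28.7189
CV = (28.7189/55.7143)*100 = 51.5468%

CV = 51.5468%


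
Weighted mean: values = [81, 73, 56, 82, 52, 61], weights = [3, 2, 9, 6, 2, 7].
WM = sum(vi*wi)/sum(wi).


Numerator = 81*3 + 73*2 + 56*9 + 82*6 + 52*2 + 61*7 = 1916
Denominator = 3 + 2 + 9 + 6 + 2 + 7 = 29
WM = 1916/29 = 66.0690

WM = 66.0690


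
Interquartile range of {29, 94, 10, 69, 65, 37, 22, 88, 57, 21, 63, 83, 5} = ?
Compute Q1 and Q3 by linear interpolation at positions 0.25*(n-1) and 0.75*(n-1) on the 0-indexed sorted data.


Sorted: 5, 10, 21, 22, 29, 37, 57, 63, 65, 69, 83, 88, 94
Q1 (25th %ile) = 22.0000
Q3 (75th %ile) = 69.0000
IQR = 69.0000 - 22.0000 = 47.0000

IQR = 47.0000


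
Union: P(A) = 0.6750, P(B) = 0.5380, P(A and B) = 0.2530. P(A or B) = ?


P(A∪B) = 0.6750 + 0.5380 - 0.2530
= 1.2130 - 0.2530
= 0.9600

P(A∪B) = 0.9600


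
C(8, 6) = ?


C(8,6) = 8!/(6! × 2!)
= 40320/(720 × 2)
= 28

C(8,6) = 28


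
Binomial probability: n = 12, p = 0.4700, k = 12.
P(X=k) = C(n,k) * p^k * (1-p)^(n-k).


C(12,12) = 1
p^12 = 0.000116
(1-p)^0 = 1.000000
P = 1 * 0.000116 * 1.000000 = 0.0001

P(X=12) = 0.0001


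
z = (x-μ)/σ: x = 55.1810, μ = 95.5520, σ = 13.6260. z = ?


z = (55.1810 - 95.5520)/13.6260
= -40.3710/13.6260
= -2.9628

z = -2.9628


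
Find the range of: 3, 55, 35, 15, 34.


Max = 55, Min = 3
Range = 55 - 3 = 52

Range = 52


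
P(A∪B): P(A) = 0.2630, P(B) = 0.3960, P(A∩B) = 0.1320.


P(A∪B) = 0.2630 + 0.3960 - 0.1320
= 0.6590 - 0.1320
= 0.5270

P(A∪B) = 0.5270


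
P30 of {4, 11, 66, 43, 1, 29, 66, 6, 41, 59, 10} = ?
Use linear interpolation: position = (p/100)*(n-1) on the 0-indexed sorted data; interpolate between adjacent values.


Sorted: 1, 4, 6, 10, 11, 29, 41, 43, 59, 66, 66
n = 11
Index = 30/100 * 10 = 3.0000
Lower = data[3] = 10, Upper = data[4] = 11
P30 = 10 + 0*(1) = 10.0000

P30 = 10.0000


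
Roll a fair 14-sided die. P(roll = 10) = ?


Favorable outcomes (roll = 10): 1
Total outcomes = 14
P = 1/14 = 0.0714

P = 0.0714


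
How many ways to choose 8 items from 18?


C(18,8) = 18!/(8! × 10!)
= 6402373705728000/(40320 × 3628800)
= 43758

C(18,8) = 43758


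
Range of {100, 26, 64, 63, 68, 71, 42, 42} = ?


Max = 100, Min = 26
Range = 100 - 26 = 74

Range = 74


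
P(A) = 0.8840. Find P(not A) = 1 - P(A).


P(not A) = 1 - 0.8840 = 0.1160

P(not A) = 0.1160


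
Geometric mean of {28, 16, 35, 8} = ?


Product = 28 × 16 × 35 × 8 = 125440
GM = 125440^(1/4) = 18.8195

GM = 18.8195


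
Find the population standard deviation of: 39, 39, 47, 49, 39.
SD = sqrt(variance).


Mean = 42.6000
Variance = 19.8400
SD = sqrt(19.8400) = 4.4542

SD = 4.4542


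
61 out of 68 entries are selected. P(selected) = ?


P = 61/68 = 0.8971

P = 0.8971


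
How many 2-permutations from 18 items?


P(18,2) = 18!/16!
= 6402373705728000/20922789888000
= 306

P(18,2) = 306


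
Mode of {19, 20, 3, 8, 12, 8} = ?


Frequencies: 3:1, 8:2, 12:1, 19:1, 20:1
Max frequency = 2
Mode = 8

Mode = 8


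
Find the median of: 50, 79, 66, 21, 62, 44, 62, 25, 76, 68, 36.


Sorted: 21, 25, 36, 44, 50, 62, 62, 66, 68, 76, 79
n = 11 (odd)
Middle value = 62

Median = 62


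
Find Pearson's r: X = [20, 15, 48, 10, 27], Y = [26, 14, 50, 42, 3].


Mean X = 24.0000, Mean Y = 27.0000
SD X = 13.251415, SD Y = 17.320508
Cov = 78.200000
r = 78.200000/(13.251415*17.320508) = 0.3407

r = 0.3407
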